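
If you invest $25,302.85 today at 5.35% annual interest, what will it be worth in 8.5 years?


Future value formula: FV = PV × (1 + r)^t
FV = $25,302.85 × (1 + 0.0535)^8.5
FV = $25,302.85 × 1.5573764
FV = $39,406.06

FV = PV × (1 + r)^t = $39,406.06


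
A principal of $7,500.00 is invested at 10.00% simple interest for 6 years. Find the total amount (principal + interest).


Total amount formula: A = P(1 + rt) = P + P·r·t
Interest: I = P × r × t = $7,500.00 × 0.1 × 6 = $4,500.00
A = P + I = $7,500.00 + $4,500.00 = $12,000.00

A = P + I = P(1 + rt) = $12,000.00


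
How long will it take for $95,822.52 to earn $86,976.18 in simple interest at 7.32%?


Rearrange the simple interest formula for t:
I = P × r × t  ⇒  t = I / (P × r)
t = $86,976.18 / ($95,822.52 × 0.0732)
t = 12.4

t = I/(P×r) = 12.4 years


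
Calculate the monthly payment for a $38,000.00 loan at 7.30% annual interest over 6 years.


Loan payment formula: PMT = PV × r / (1 − (1 + r)^(−n))
Monthly rate r = 0.073/12 ≈ 0.00608333, n = 72 months
Denominator: 1 − (1 + 0.073/12)^(−72) = 0.353817
PMT = $38,000.00 × (0.073/12) / 0.353817
PMT = $653.35 per month

PMT = PV × r / (1-(1+r)^(-n)) = $653.35/month


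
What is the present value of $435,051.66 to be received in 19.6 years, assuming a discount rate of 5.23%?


Present value formula: PV = FV / (1 + r)^t
PV = $435,051.66 / (1 + 0.0523)^19.6
PV = $435,051.66 / 2.7160364
PV = $160,178.88

PV = FV / (1 + r)^t = $160,178.88


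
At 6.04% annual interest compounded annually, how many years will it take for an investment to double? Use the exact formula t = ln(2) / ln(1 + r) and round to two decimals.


Doubling condition: (1 + r)^t = 2
Take ln of both sides: t × ln(1 + r) = ln(2)
t = ln(2) / ln(1 + r)
t = 0.693147 / 0.058646
t = 11.82

t = ln(2) / ln(1 + r) = 11.82 years


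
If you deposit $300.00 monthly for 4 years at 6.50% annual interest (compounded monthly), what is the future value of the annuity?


Future value of an ordinary annuity: FV = PMT × ((1 + r)^n − 1) / r
Monthly rate r = 0.065/12 ≈ 0.00541667, n = 48
FV = $300.00 × ((1 + 0.065/12)^48 − 1) / (0.065/12)
FV = $300.00 × 54.649927
FV = $16,394.98

FV = PMT × ((1+r)^n - 1)/r = $16,394.98


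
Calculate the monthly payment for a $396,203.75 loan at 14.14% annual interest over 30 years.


Loan payment formula: PMT = PV × r / (1 − (1 + r)^(−n))
Monthly rate r = 0.1414/12 ≈ 0.01178333, n = 360 months
Denominator: 1 − (1 + 0.1414/12)^(−360) = 0.9852602
PMT = $396,203.75 × (0.1414/12) / 0.9852602
PMT = $4,738.44 per month

PMT = PV × r / (1-(1+r)^(-n)) = $4,738.44/month


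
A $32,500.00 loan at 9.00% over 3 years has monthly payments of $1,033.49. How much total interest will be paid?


Total paid over the life of the loan = PMT × n.
Total paid = $1,033.49 × 36 = $37,205.64
Total interest = total paid − principal = $37,205.64 − $32,500.00 = $4,705.64

Total interest = (PMT × n) - PV = $4,705.64


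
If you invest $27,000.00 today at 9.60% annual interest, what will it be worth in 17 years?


Future value formula: FV = PV × (1 + r)^t
FV = $27,000.00 × (1 + 0.096)^17
FV = $27,000.00 × 4.7509386
FV = $128,275.34

FV = PV × (1 + r)^t = $128,275.34


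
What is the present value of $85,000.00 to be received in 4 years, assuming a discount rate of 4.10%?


Present value formula: PV = FV / (1 + r)^t
PV = $85,000.00 / (1 + 0.041)^4
PV = $85,000.00 / 1.1743645
PV = $72,379.57

PV = FV / (1 + r)^t = $72,379.57


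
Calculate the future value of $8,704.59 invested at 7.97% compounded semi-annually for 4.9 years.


Compound interest formula: A = P(1 + r/n)^(nt)
A = $8,704.59 × (1 + 0.0797/2)^(2 × 4.9)
Growth factor: (1 + 0.0797/2)^9.8 = 1.466604
A = $8,704.59 × 1.466604
A = $12,766.19

A = P(1 + r/n)^(nt) = $12,766.19


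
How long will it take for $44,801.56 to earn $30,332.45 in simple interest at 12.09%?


Rearrange the simple interest formula for t:
I = P × r × t  ⇒  t = I / (P × r)
t = $30,332.45 / ($44,801.56 × 0.1209)
t = 5.6

t = I/(P×r) = 5.6 years


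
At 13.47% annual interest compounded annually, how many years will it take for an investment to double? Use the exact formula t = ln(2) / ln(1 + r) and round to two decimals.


Doubling condition: (1 + r)^t = 2
Take ln of both sides: t × ln(1 + r) = ln(2)
t = ln(2) / ln(1 + r)
t = 0.693147 / 0.126368
t = 5.49

t = ln(2) / ln(1 + r) = 5.49 years


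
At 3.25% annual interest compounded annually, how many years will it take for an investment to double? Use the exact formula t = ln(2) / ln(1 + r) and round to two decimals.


Doubling condition: (1 + r)^t = 2
Take ln of both sides: t × ln(1 + r) = ln(2)
t = ln(2) / ln(1 + r)
t = 0.693147 / 0.031983
t = 21.67

t = ln(2) / ln(1 + r) = 21.67 years


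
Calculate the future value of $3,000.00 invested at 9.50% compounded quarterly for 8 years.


Compound interest formula: A = P(1 + r/n)^(nt)
A = $3,000.00 × (1 + 0.095/4)^(4 × 8)
Growth factor: (1 + 0.095/4)^32 = 2.119363
A = $3,000.00 × 2.119363
A = $6,358.09

A = P(1 + r/n)^(nt) = $6,358.09


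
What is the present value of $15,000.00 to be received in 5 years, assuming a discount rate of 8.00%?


Present value formula: PV = FV / (1 + r)^t
PV = $15,000.00 / (1 + 0.08)^5
PV = $15,000.00 / 1.469328
PV = $10,208.75

PV = FV / (1 + r)^t = $10,208.75


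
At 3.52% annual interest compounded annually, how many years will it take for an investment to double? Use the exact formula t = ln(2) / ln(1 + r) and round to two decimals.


Doubling condition: (1 + r)^t = 2
Take ln of both sides: t × ln(1 + r) = ln(2)
t = ln(2) / ln(1 + r)
t = 0.693147 / 0.034595
t = 20.04

t = ln(2) / ln(1 + r) = 20.04 years


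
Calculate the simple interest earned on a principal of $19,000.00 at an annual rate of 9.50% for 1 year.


Simple interest formula: I = P × r × t
I = $19,000.00 × 0.095 × 1
I = $1,805.00

I = P × r × t = $1,805.00


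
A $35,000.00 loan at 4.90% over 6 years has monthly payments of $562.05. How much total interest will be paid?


Total paid over the life of the loan = PMT × n.
Total paid = $562.05 × 72 = $40,467.60
Total interest = total paid − principal = $40,467.60 − $35,000.00 = $5,467.60

Total interest = (PMT × n) - PV = $5,467.60


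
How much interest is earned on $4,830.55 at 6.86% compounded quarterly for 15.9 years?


Compound interest earned = final amount − principal.
A = P(1 + r/n)^(nt) = $4,830.55 × (1 + 0.0686/4)^(4 × 15.9) = $14,245.67
Interest = A − P = $14,245.67 − $4,830.55 = $9,415.12

Interest = A - P = $9,415.12


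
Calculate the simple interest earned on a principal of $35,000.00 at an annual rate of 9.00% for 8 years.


Simple interest formula: I = P × r × t
I = $35,000.00 × 0.09 × 8
I = $25,200.00

I = P × r × t = $25,200.00


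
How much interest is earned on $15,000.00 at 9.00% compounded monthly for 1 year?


Compound interest earned = final amount − principal.
A = P(1 + r/n)^(nt) = $15,000.00 × (1 + 0.09/12)^(12 × 1) = $16,407.10
Interest = A − P = $16,407.10 − $15,000.00 = $1,407.10

Interest = A - P = $1,407.10


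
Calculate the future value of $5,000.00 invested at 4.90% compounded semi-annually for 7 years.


Compound interest formula: A = P(1 + r/n)^(nt)
A = $5,000.00 × (1 + 0.049/2)^(2 × 7)
Growth factor: (1 + 0.049/2)^14 = 1.4033548
A = $5,000.00 × 1.4033548
A = $7,016.77

A = P(1 + r/n)^(nt) = $7,016.77


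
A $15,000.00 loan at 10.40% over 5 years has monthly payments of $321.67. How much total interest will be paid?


Total paid over the life of the loan = PMT × n.
Total paid = $321.67 × 60 = $19,300.20
Total interest = total paid − principal = $19,300.20 − $15,000.00 = $4,300.20

Total interest = (PMT × n) - PV = $4,300.20


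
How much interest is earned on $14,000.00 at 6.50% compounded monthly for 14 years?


Compound interest earned = final amount − principal.
A = P(1 + r/n)^(nt) = $14,000.00 × (1 + 0.065/12)^(12 × 14) = $34,695.21
Interest = A − P = $34,695.21 − $14,000.00 = $20,695.21

Interest = A - P = $20,695.21


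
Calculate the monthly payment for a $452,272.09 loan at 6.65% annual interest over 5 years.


Loan payment formula: PMT = PV × r / (1 − (1 + r)^(−n))
Monthly rate r = 0.0665/12 ≈ 0.00554167, n = 60 months
Denominator: 1 − (1 + 0.0665/12)^(−60) = 0.282213
PMT = $452,272.09 × (0.0665/12) / 0.282213
PMT = $8,881.03 per month

PMT = PV × r / (1-(1+r)^(-n)) = $8,881.03/month


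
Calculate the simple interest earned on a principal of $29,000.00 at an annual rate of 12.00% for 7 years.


Simple interest formula: I = P × r × t
I = $29,000.00 × 0.12 × 7
I = $24,360.00

I = P × r × t = $24,360.00


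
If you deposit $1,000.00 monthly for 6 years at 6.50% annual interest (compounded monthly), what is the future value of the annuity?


Future value of an ordinary annuity: FV = PMT × ((1 + r)^n − 1) / r
Monthly rate r = 0.065/12 ≈ 0.00541667, n = 72
FV = $1,000.00 × ((1 + 0.065/12)^72 − 1) / (0.065/12)
FV = $1,000.00 × 87.771168
FV = $87,771.17

FV = PMT × ((1+r)^n - 1)/r = $87,771.17


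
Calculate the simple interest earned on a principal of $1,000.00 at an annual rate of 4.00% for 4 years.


Simple interest formula: I = P × r × t
I = $1,000.00 × 0.04 × 4
I = $160.00

I = P × r × t = $160.00


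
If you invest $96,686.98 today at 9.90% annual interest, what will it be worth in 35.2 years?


Future value formula: FV = PV × (1 + r)^t
FV = $96,686.98 × (1 + 0.099)^35.2
FV = $96,686.98 × 27.7407867
FV = $2,682,172.89

FV = PV × (1 + r)^t = $2,682,172.89


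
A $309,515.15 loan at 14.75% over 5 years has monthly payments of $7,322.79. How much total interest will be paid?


Total paid over the life of the loan = PMT × n.
Total paid = $7,322.79 × 60 = $439,367.40
Total interest = total paid − principal = $439,367.40 − $309,515.15 = $129,852.25

Total interest = (PMT × n) - PV = $129,852.25


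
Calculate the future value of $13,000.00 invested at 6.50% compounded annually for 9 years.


Compound interest formula: A = P(1 + r/n)^(nt)
A = $13,000.00 × (1 + 0.065/1)^(1 × 9)
Growth factor: (1 + 0.065/1)^9 = 1.7625704
A = $13,000.00 × 1.7625704
A = $22,913.42

A = P(1 + r/n)^(nt) = $22,913.42


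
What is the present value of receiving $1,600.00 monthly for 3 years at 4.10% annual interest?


Present value of an ordinary annuity: PV = PMT × (1 − (1 + r)^(−n)) / r
Monthly rate r = 0.041/12 ≈ 0.00341667, n = 36
PV = $1,600.00 × (1 − (1 + 0.041/12)^(−36)) / (0.041/12)
PV = $1,600.00 × 33.819786
PV = $54,111.66

PV = PMT × (1-(1+r)^(-n))/r = $54,111.66


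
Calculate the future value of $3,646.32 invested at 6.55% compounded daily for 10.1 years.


Compound interest formula: A = P(1 + r/n)^(nt)
A = $3,646.32 × (1 + 0.0655/365)^(365 × 10.1)
Growth factor: (1 + 0.0655/365)^3686.5 = 1.937679
A = $3,646.32 × 1.937679
A = $7,065.40

A = P(1 + r/n)^(nt) = $7,065.40


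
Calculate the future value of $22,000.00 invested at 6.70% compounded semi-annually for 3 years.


Compound interest formula: A = P(1 + r/n)^(nt)
A = $22,000.00 × (1 + 0.067/2)^(2 × 3)
Growth factor: (1 + 0.067/2)^6 = 1.218605
A = $22,000.00 × 1.218605
A = $26,809.31

A = P(1 + r/n)^(nt) = $26,809.31


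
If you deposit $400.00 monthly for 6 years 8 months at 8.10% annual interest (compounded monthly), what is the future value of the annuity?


Future value of an ordinary annuity: FV = PMT × ((1 + r)^n − 1) / r
Monthly rate r = 0.081/12 = 0.00675, n = 80
FV = $400.00 × ((1 + 0.081/12)^80 − 1) / (0.081/12)
FV = $400.00 × 105.614261
FV = $42,245.70

FV = PMT × ((1+r)^n - 1)/r = $42,245.70


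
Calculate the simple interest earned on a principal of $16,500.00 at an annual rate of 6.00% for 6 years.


Simple interest formula: I = P × r × t
I = $16,500.00 × 0.06 × 6
I = $5,940.00

I = P × r × t = $5,940.00


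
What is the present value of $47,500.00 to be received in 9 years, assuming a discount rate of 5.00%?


Present value formula: PV = FV / (1 + r)^t
PV = $47,500.00 / (1 + 0.05)^9
PV = $47,500.00 / 1.5513282
PV = $30,618.92

PV = FV / (1 + r)^t = $30,618.92


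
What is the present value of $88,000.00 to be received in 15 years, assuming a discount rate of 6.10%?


Present value formula: PV = FV / (1 + r)^t
PV = $88,000.00 / (1 + 0.061)^15
PV = $88,000.00 / 2.430697
PV = $36,203.61

PV = FV / (1 + r)^t = $36,203.61


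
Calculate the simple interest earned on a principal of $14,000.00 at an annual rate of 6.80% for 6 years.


Simple interest formula: I = P × r × t
I = $14,000.00 × 0.068 × 6
I = $5,712.00

I = P × r × t = $5,712.00


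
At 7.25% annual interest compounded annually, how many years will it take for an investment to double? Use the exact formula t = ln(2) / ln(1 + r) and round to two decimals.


Doubling condition: (1 + r)^t = 2
Take ln of both sides: t × ln(1 + r) = ln(2)
t = ln(2) / ln(1 + r)
t = 0.693147 / 0.069992
t = 9.90

t = ln(2) / ln(1 + r) = 9.90 years


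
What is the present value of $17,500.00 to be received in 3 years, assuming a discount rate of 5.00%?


Present value formula: PV = FV / (1 + r)^t
PV = $17,500.00 / (1 + 0.05)^3
PV = $17,500.00 / 1.157625
PV = $15,117.16

PV = FV / (1 + r)^t = $15,117.16


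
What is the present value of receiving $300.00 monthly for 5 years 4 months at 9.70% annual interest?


Present value of an ordinary annuity: PV = PMT × (1 − (1 + r)^(−n)) / r
Monthly rate r = 0.097/12 ≈ 0.00808333, n = 64
PV = $300.00 × (1 − (1 + 0.097/12)^(−64)) / (0.097/12)
PV = $300.00 × 49.812487
PV = $14,943.75

PV = PMT × (1-(1+r)^(-n))/r = $14,943.75


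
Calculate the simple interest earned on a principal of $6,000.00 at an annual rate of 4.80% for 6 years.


Simple interest formula: I = P × r × t
I = $6,000.00 × 0.048 × 6
I = $1,728.00

I = P × r × t = $1,728.00


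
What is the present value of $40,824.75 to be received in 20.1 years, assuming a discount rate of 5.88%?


Present value formula: PV = FV / (1 + r)^t
PV = $40,824.75 / (1 + 0.0588)^20.1
PV = $40,824.75 / 3.153262
PV = $12,946.83

PV = FV / (1 + r)^t = $12,946.83


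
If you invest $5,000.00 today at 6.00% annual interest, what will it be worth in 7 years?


Future value formula: FV = PV × (1 + r)^t
FV = $5,000.00 × (1 + 0.06)^7
FV = $5,000.00 × 1.503630
FV = $7,518.15

FV = PV × (1 + r)^t = $7,518.15


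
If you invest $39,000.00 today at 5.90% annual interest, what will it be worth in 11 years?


Future value formula: FV = PV × (1 + r)^t
FV = $39,000.00 × (1 + 0.059)^11
FV = $39,000.00 × 1.8786919
FV = $73,268.98

FV = PV × (1 + r)^t = $73,268.98


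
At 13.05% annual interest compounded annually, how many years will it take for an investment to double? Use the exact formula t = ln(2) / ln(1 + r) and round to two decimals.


Doubling condition: (1 + r)^t = 2
Take ln of both sides: t × ln(1 + r) = ln(2)
t = ln(2) / ln(1 + r)
t = 0.693147 / 0.122660
t = 5.65

t = ln(2) / ln(1 + r) = 5.65 years


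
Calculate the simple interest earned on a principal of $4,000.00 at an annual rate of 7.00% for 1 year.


Simple interest formula: I = P × r × t
I = $4,000.00 × 0.07 × 1
I = $280.00

I = P × r × t = $280.00


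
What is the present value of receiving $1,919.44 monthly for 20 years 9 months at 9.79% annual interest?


Present value of an ordinary annuity: PV = PMT × (1 − (1 + r)^(−n)) / r
Monthly rate r = 0.0979/12 ≈ 0.00815833, n = 249
PV = $1,919.44 × (1 − (1 + 0.0979/12)^(−249)) / (0.0979/12)
PV = $1,919.44 × 106.365615
PV = $204,162.42

PV = PMT × (1-(1+r)^(-n))/r = $204,162.42


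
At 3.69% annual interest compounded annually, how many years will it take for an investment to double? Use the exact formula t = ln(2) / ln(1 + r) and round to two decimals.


Doubling condition: (1 + r)^t = 2
Take ln of both sides: t × ln(1 + r) = ln(2)
t = ln(2) / ln(1 + r)
t = 0.693147 / 0.036235
t = 19.13

t = ln(2) / ln(1 + r) = 19.13 years


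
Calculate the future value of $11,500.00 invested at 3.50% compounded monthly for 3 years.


Compound interest formula: A = P(1 + r/n)^(nt)
A = $11,500.00 × (1 + 0.035/12)^(12 × 3)
Growth factor: (1 + 0.035/12)^36 = 1.110541
A = $11,500.00 × 1.110541
A = $12,771.22

A = P(1 + r/n)^(nt) = $12,771.22


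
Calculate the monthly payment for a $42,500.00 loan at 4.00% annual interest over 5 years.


Loan payment formula: PMT = PV × r / (1 − (1 + r)^(−n))
Monthly rate r = 0.04/12 ≈ 0.00333333, n = 60 months
Denominator: 1 − (1 + 0.04/12)^(−60) = 0.180997
PMT = $42,500.00 × (0.04/12) / 0.180997
PMT = $782.70 per month

PMT = PV × r / (1-(1+r)^(-n)) = $782.70/month


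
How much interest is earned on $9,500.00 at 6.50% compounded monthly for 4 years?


Compound interest earned = final amount − principal.
A = P(1 + r/n)^(nt) = $9,500.00 × (1 + 0.065/12)^(12 × 4) = $12,312.19
Interest = A − P = $12,312.19 − $9,500.00 = $2,812.19

Interest = A - P = $2,812.19


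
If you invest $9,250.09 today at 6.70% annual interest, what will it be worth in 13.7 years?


Future value formula: FV = PV × (1 + r)^t
FV = $9,250.09 × (1 + 0.067)^13.7
FV = $9,250.09 × 2.431378
FV = $22,490.47

FV = PV × (1 + r)^t = $22,490.47


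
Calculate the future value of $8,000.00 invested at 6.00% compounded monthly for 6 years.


Compound interest formula: A = P(1 + r/n)^(nt)
A = $8,000.00 × (1 + 0.06/12)^(12 × 6)
Growth factor: (1 + 0.06/12)^72 = 1.432044
A = $8,000.00 × 1.432044
A = $11,456.35

A = P(1 + r/n)^(nt) = $11,456.35


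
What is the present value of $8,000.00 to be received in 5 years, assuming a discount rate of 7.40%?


Present value formula: PV = FV / (1 + r)^t
PV = $8,000.00 / (1 + 0.074)^5
PV = $8,000.00 / 1.428964
PV = $5,598.46

PV = FV / (1 + r)^t = $5,598.46


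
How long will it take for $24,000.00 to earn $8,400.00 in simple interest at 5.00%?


Rearrange the simple interest formula for t:
I = P × r × t  ⇒  t = I / (P × r)
t = $8,400.00 / ($24,000.00 × 0.05)
t = 7

t = I/(P×r) = 7 years


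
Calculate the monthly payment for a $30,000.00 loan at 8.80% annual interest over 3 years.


Loan payment formula: PMT = PV × r / (1 − (1 + r)^(−n))
Monthly rate r = 0.088/12 ≈ 0.00733333, n = 36 months
Denominator: 1 − (1 + 0.088/12)^(−36) = 0.231286
PMT = $30,000.00 × (0.088/12) / 0.231286
PMT = $951.20 per month

PMT = PV × r / (1-(1+r)^(-n)) = $951.20/month


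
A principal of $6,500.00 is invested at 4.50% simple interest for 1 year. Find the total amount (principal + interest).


Total amount formula: A = P(1 + rt) = P + P·r·t
Interest: I = P × r × t = $6,500.00 × 0.045 × 1 = $292.50
A = P + I = $6,500.00 + $292.50 = $6,792.50

A = P + I = P(1 + rt) = $6,792.50


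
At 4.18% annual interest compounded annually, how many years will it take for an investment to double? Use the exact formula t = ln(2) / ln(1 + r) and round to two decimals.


Doubling condition: (1 + r)^t = 2
Take ln of both sides: t × ln(1 + r) = ln(2)
t = ln(2) / ln(1 + r)
t = 0.693147 / 0.040950
t = 16.93

t = ln(2) / ln(1 + r) = 16.93 years


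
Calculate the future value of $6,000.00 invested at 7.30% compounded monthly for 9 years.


Compound interest formula: A = P(1 + r/n)^(nt)
A = $6,000.00 × (1 + 0.073/12)^(12 × 9)
Growth factor: (1 + 0.073/12)^108 = 1.925161
A = $6,000.00 × 1.925161
A = $11,550.97

A = P(1 + r/n)^(nt) = $11,550.97


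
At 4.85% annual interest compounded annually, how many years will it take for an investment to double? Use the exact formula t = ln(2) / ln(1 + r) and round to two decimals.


Doubling condition: (1 + r)^t = 2
Take ln of both sides: t × ln(1 + r) = ln(2)
t = ln(2) / ln(1 + r)
t = 0.693147 / 0.047361
t = 14.64

t = ln(2) / ln(1 + r) = 14.64 years


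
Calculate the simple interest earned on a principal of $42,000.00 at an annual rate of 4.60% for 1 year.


Simple interest formula: I = P × r × t
I = $42,000.00 × 0.046 × 1
I = $1,932.00

I = P × r × t = $1,932.00


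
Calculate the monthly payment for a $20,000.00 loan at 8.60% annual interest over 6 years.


Loan payment formula: PMT = PV × r / (1 − (1 + r)^(−n))
Monthly rate r = 0.086/12 ≈ 0.00716667, n = 72 months
Denominator: 1 − (1 + 0.086/12)^(−72) = 0.401997
PMT = $20,000.00 × (0.086/12) / 0.401997
PMT = $356.55 per month

PMT = PV × r / (1-(1+r)^(-n)) = $356.55/month


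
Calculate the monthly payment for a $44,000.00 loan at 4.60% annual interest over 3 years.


Loan payment formula: PMT = PV × r / (1 − (1 + r)^(−n))
Monthly rate r = 0.046/12 ≈ 0.00383333, n = 36 months
Denominator: 1 − (1 + 0.046/12)^(−36) = 0.1286715
PMT = $44,000.00 × (0.046/12) / 0.1286715
PMT = $1,310.83 per month

PMT = PV × r / (1-(1+r)^(-n)) = $1,310.83/month


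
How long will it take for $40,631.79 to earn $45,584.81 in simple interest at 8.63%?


Rearrange the simple interest formula for t:
I = P × r × t  ⇒  t = I / (P × r)
t = $45,584.81 / ($40,631.79 × 0.0863)
t = 13

t = I/(P×r) = 13 years


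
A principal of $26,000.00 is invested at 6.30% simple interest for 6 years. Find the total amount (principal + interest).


Total amount formula: A = P(1 + rt) = P + P·r·t
Interest: I = P × r × t = $26,000.00 × 0.063 × 6 = $9,828.00
A = P + I = $26,000.00 + $9,828.00 = $35,828.00

A = P + I = P(1 + rt) = $35,828.00


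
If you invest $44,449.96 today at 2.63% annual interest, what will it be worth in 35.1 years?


Future value formula: FV = PV × (1 + r)^t
FV = $44,449.96 × (1 + 0.0263)^35.1
FV = $44,449.96 × 2.4873044
FV = $110,560.58

FV = PV × (1 + r)^t = $110,560.58


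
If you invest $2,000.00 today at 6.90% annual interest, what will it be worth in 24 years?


Future value formula: FV = PV × (1 + r)^t
FV = $2,000.00 × (1 + 0.069)^24
FV = $2,000.00 × 4.959809
FV = $9,919.62

FV = PV × (1 + r)^t = $9,919.62


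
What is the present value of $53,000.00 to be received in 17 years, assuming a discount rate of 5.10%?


Present value formula: PV = FV / (1 + r)^t
PV = $53,000.00 / (1 + 0.051)^17
PV = $53,000.00 / 2.329411
PV = $22,752.53

PV = FV / (1 + r)^t = $22,752.53


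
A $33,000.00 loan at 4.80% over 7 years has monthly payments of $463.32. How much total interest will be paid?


Total paid over the life of the loan = PMT × n.
Total paid = $463.32 × 84 = $38,918.88
Total interest = total paid − principal = $38,918.88 − $33,000.00 = $5,918.88

Total interest = (PMT × n) - PV = $5,918.88


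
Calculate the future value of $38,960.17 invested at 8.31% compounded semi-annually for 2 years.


Compound interest formula: A = P(1 + r/n)^(nt)
A = $38,960.17 × (1 + 0.0831/2)^(2 × 2)
Growth factor: (1 + 0.0831/2)^4 = 1.1768483
A = $38,960.17 × 1.1768483
A = $45,850.21

A = P(1 + r/n)^(nt) = $45,850.21


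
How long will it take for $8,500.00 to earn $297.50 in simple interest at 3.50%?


Rearrange the simple interest formula for t:
I = P × r × t  ⇒  t = I / (P × r)
t = $297.50 / ($8,500.00 × 0.035)
t = 1

t = I/(P×r) = 1 year


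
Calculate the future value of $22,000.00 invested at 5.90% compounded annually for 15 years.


Compound interest formula: A = P(1 + r/n)^(nt)
A = $22,000.00 × (1 + 0.059/1)^(1 × 15)
Growth factor: (1 + 0.059/1)^15 = 2.3628677
A = $22,000.00 × 2.3628677
A = $51,983.09

A = P(1 + r/n)^(nt) = $51,983.09


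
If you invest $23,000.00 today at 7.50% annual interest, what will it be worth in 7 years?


Future value formula: FV = PV × (1 + r)^t
FV = $23,000.00 × (1 + 0.075)^7
FV = $23,000.00 × 1.659049
FV = $38,158.13

FV = PV × (1 + r)^t = $38,158.13


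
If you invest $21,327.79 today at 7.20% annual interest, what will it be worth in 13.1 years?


Future value formula: FV = PV × (1 + r)^t
FV = $21,327.79 × (1 + 0.072)^13.1
FV = $21,327.79 × 2.4862895
FV = $53,027.06

FV = PV × (1 + r)^t = $53,027.06


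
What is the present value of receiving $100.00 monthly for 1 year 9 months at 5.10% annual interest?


Present value of an ordinary annuity: PV = PMT × (1 − (1 + r)^(−n)) / r
Monthly rate r = 0.051/12 = 0.00425, n = 21
PV = $100.00 × (1 − (1 + 0.051/12)^(−21)) / (0.051/12)
PV = $100.00 × 20.049440
PV = $2,004.94

PV = PMT × (1-(1+r)^(-n))/r = $2,004.94


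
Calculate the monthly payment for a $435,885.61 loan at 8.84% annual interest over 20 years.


Loan payment formula: PMT = PV × r / (1 − (1 + r)^(−n))
Monthly rate r = 0.0884/12 ≈ 0.00736667, n = 240 months
Denominator: 1 − (1 + 0.0884/12)^(−240) = 0.828216
PMT = $435,885.61 × (0.0884/12) / 0.828216
PMT = $3,877.04 per month

PMT = PV × r / (1-(1+r)^(-n)) = $3,877.04/month


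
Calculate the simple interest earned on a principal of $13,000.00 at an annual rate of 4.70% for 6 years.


Simple interest formula: I = P × r × t
I = $13,000.00 × 0.047 × 6
I = $3,666.00

I = P × r × t = $3,666.00


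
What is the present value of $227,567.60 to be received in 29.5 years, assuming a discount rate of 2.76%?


Present value formula: PV = FV / (1 + r)^t
PV = $227,567.60 / (1 + 0.0276)^29.5
PV = $227,567.60 / 2.2325995
PV = $101,929.43

PV = FV / (1 + r)^t = $101,929.43


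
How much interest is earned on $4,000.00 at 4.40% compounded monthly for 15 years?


Compound interest earned = final amount − principal.
A = P(1 + r/n)^(nt) = $4,000.00 × (1 + 0.044/12)^(12 × 15) = $7,729.83
Interest = A − P = $7,729.83 − $4,000.00 = $3,729.83

Interest = A - P = $3,729.83


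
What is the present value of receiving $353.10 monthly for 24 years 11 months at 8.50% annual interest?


Present value of an ordinary annuity: PV = PMT × (1 − (1 + r)^(−n)) / r
Monthly rate r = 0.085/12 ≈ 0.00708333, n = 299
PV = $353.10 × (1 − (1 + 0.085/12)^(−299)) / (0.085/12)
PV = $353.10 × 124.068239
PV = $43,808.50

PV = PMT × (1-(1+r)^(-n))/r = $43,808.50


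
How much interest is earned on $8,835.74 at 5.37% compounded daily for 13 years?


Compound interest earned = final amount − principal.
A = P(1 + r/n)^(nt) = $8,835.74 × (1 + 0.0537/365)^(365 × 13) = $17,758.31
Interest = A − P = $17,758.31 − $8,835.74 = $8,922.57

Interest = A - P = $8,922.57


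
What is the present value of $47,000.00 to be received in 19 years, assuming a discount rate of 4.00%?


Present value formula: PV = FV / (1 + r)^t
PV = $47,000.00 / (1 + 0.04)^19
PV = $47,000.00 / 2.1068492
PV = $22,308.19

PV = FV / (1 + r)^t = $22,308.19


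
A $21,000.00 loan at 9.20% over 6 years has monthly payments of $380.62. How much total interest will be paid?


Total paid over the life of the loan = PMT × n.
Total paid = $380.62 × 72 = $27,404.64
Total interest = total paid − principal = $27,404.64 − $21,000.00 = $6,404.64

Total interest = (PMT × n) - PV = $6,404.64


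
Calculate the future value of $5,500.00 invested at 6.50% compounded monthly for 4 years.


Compound interest formula: A = P(1 + r/n)^(nt)
A = $5,500.00 × (1 + 0.065/12)^(12 × 4)
Growth factor: (1 + 0.065/12)^48 = 1.296020
A = $5,500.00 × 1.296020
A = $7,128.11

A = P(1 + r/n)^(nt) = $7,128.11


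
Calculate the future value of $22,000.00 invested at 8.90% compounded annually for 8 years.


Compound interest formula: A = P(1 + r/n)^(nt)
A = $22,000.00 × (1 + 0.089/1)^(1 × 8)
Growth factor: (1 + 0.089/1)^8 = 1.977985
A = $22,000.00 × 1.977985
A = $43,515.67

A = P(1 + r/n)^(nt) = $43,515.67


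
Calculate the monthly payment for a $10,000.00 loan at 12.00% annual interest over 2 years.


Loan payment formula: PMT = PV × r / (1 − (1 + r)^(−n))
Monthly rate r = 0.12/12 = 0.01, n = 24 months
Denominator: 1 − (1 + 0.12/12)^(−24) = 0.212434
PMT = $10,000.00 × (0.12/12) / 0.212434
PMT = $470.73 per month

PMT = PV × r / (1-(1+r)^(-n)) = $470.73/month


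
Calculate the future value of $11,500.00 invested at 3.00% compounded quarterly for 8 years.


Compound interest formula: A = P(1 + r/n)^(nt)
A = $11,500.00 × (1 + 0.03/4)^(4 × 8)
Growth factor: (1 + 0.03/4)^32 = 1.270111
A = $11,500.00 × 1.270111
A = $14,606.28

A = P(1 + r/n)^(nt) = $14,606.28


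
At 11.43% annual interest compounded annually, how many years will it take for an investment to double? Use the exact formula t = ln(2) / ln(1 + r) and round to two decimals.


Doubling condition: (1 + r)^t = 2
Take ln of both sides: t × ln(1 + r) = ln(2)
t = ln(2) / ln(1 + r)
t = 0.693147 / 0.108226
t = 6.40

t = ln(2) / ln(1 + r) = 6.40 years


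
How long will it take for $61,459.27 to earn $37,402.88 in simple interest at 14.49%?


Rearrange the simple interest formula for t:
I = P × r × t  ⇒  t = I / (P × r)
t = $37,402.88 / ($61,459.27 × 0.1449)
t = 4.2

t = I/(P×r) = 4.2 years


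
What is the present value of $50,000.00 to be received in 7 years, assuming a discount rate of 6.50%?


Present value formula: PV = FV / (1 + r)^t
PV = $50,000.00 / (1 + 0.065)^7
PV = $50,000.00 / 1.5539865
PV = $32,175.31

PV = FV / (1 + r)^t = $32,175.31


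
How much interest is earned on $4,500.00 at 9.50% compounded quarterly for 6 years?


Compound interest earned = final amount − principal.
A = P(1 + r/n)^(nt) = $4,500.00 × (1 + 0.095/4)^(4 × 6) = $7,904.36
Interest = A − P = $7,904.36 − $4,500.00 = $3,404.36

Interest = A - P = $3,404.36


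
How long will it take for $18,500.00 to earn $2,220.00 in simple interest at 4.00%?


Rearrange the simple interest formula for t:
I = P × r × t  ⇒  t = I / (P × r)
t = $2,220.00 / ($18,500.00 × 0.04)
t = 3

t = I/(P×r) = 3 years


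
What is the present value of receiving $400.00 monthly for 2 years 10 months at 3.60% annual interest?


Present value of an ordinary annuity: PV = PMT × (1 − (1 + r)^(−n)) / r
Monthly rate r = 0.036/12 = 0.003, n = 34
PV = $400.00 × (1 − (1 + 0.036/12)^(−34)) / (0.036/12)
PV = $400.00 × 32.277517
PV = $12,911.01

PV = PMT × (1-(1+r)^(-n))/r = $12,911.01


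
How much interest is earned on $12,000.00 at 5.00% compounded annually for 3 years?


Compound interest earned = final amount − principal.
A = P(1 + r/n)^(nt) = $12,000.00 × (1 + 0.05/1)^(1 × 3) = $13,891.50
Interest = A − P = $13,891.50 − $12,000.00 = $1,891.50

Interest = A - P = $1,891.50


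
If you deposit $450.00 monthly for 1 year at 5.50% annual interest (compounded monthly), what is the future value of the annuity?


Future value of an ordinary annuity: FV = PMT × ((1 + r)^n − 1) / r
Monthly rate r = 0.055/12 ≈ 0.00458333, n = 12
FV = $450.00 × ((1 + 0.055/12)^12 − 1) / (0.055/12)
FV = $450.00 × 12.307170
FV = $5,538.23

FV = PMT × ((1+r)^n - 1)/r = $5,538.23


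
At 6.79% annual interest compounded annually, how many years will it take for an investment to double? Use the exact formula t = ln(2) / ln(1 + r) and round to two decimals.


Doubling condition: (1 + r)^t = 2
Take ln of both sides: t × ln(1 + r) = ln(2)
t = ln(2) / ln(1 + r)
t = 0.693147 / 0.065694
t = 10.55

t = ln(2) / ln(1 + r) = 10.55 years


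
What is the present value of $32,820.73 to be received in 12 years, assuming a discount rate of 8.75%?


Present value formula: PV = FV / (1 + r)^t
PV = $32,820.73 / (1 + 0.0875)^12
PV = $32,820.73 / 2.736221
PV = $11,994.91

PV = FV / (1 + r)^t = $11,994.91


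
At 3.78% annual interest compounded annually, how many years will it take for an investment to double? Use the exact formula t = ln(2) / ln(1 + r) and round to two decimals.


Doubling condition: (1 + r)^t = 2
Take ln of both sides: t × ln(1 + r) = ln(2)
t = ln(2) / ln(1 + r)
t = 0.693147 / 0.037103
t = 18.68

t = ln(2) / ln(1 + r) = 18.68 years


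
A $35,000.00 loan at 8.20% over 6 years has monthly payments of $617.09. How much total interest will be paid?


Total paid over the life of the loan = PMT × n.
Total paid = $617.09 × 72 = $44,430.48
Total interest = total paid − principal = $44,430.48 − $35,000.00 = $9,430.48

Total interest = (PMT × n) - PV = $9,430.48


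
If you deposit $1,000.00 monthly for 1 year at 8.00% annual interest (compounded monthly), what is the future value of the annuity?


Future value of an ordinary annuity: FV = PMT × ((1 + r)^n − 1) / r
Monthly rate r = 0.08/12 ≈ 0.00666667, n = 12
FV = $1,000.00 × ((1 + 0.08/12)^12 − 1) / (0.08/12)
FV = $1,000.00 × 12.449926
FV = $12,449.93

FV = PMT × ((1+r)^n - 1)/r = $12,449.93


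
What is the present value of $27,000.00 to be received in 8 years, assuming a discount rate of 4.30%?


Present value formula: PV = FV / (1 + r)^t
PV = $27,000.00 / (1 + 0.043)^8
PV = $27,000.00 / 1.400472
PV = $19,279.21

PV = FV / (1 + r)^t = $19,279.21


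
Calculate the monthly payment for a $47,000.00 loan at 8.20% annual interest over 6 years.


Loan payment formula: PMT = PV × r / (1 − (1 + r)^(−n))
Monthly rate r = 0.082/12 ≈ 0.00683333, n = 72 months
Denominator: 1 − (1 + 0.082/12)^(−72) = 0.387574
PMT = $47,000.00 × (0.082/12) / 0.387574
PMT = $828.66 per month

PMT = PV × r / (1-(1+r)^(-n)) = $828.66/month


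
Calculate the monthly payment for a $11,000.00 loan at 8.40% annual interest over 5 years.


Loan payment formula: PMT = PV × r / (1 − (1 + r)^(−n))
Monthly rate r = 0.084/12 = 0.007, n = 60 months
Denominator: 1 − (1 + 0.084/12)^(−60) = 0.341991
PMT = $11,000.00 × (0.084/12) / 0.341991
PMT = $225.15 per month

PMT = PV × r / (1-(1+r)^(-n)) = $225.15/month


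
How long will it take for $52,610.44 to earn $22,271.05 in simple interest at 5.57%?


Rearrange the simple interest formula for t:
I = P × r × t  ⇒  t = I / (P × r)
t = $22,271.05 / ($52,610.44 × 0.0557)
t = 7.6

t = I/(P×r) = 7.6 years


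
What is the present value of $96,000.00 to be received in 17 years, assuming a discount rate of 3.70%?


Present value formula: PV = FV / (1 + r)^t
PV = $96,000.00 / (1 + 0.037)^17
PV = $96,000.00 / 1.8545513
PV = $51,764.54

PV = FV / (1 + r)^t = $51,764.54


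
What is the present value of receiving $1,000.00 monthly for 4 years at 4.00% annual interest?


Present value of an ordinary annuity: PV = PMT × (1 − (1 + r)^(−n)) / r
Monthly rate r = 0.04/12 ≈ 0.00333333, n = 48
PV = $1,000.00 × (1 − (1 + 0.04/12)^(−48)) / (0.04/12)
PV = $1,000.00 × 44.288834
PV = $44,288.83

PV = PMT × (1-(1+r)^(-n))/r = $44,288.83


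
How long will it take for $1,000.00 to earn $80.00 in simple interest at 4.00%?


Rearrange the simple interest formula for t:
I = P × r × t  ⇒  t = I / (P × r)
t = $80.00 / ($1,000.00 × 0.04)
t = 2

t = I/(P×r) = 2 years


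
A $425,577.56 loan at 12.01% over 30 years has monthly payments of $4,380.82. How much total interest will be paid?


Total paid over the life of the loan = PMT × n.
Total paid = $4,380.82 × 360 = $1,577,095.20
Total interest = total paid − principal = $1,577,095.20 − $425,577.56 = $1,151,517.64

Total interest = (PMT × n) - PV = $1,151,517.64


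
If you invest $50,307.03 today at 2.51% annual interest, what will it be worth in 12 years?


Future value formula: FV = PV × (1 + r)^t
FV = $50,307.03 × (1 + 0.0251)^12
FV = $50,307.03 × 1.3464642
FV = $67,736.61

FV = PV × (1 + r)^t = $67,736.61


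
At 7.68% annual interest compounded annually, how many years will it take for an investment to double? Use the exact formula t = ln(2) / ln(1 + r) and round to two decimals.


Doubling condition: (1 + r)^t = 2
Take ln of both sides: t × ln(1 + r) = ln(2)
t = ln(2) / ln(1 + r)
t = 0.693147 / 0.073994
t = 9.37

t = ln(2) / ln(1 + r) = 9.37 years


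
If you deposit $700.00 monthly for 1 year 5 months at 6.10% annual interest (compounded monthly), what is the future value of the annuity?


Future value of an ordinary annuity: FV = PMT × ((1 + r)^n − 1) / r
Monthly rate r = 0.061/12 ≈ 0.00508333, n = 17
FV = $700.00 × ((1 + 0.061/12)^17 − 1) / (0.061/12)
FV = $700.00 × 17.709222
FV = $12,396.46

FV = PMT × ((1+r)^n - 1)/r = $12,396.46


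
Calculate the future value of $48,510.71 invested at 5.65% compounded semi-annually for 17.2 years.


Compound interest formula: A = P(1 + r/n)^(nt)
A = $48,510.71 × (1 + 0.0565/2)^(2 × 17.2)
Growth factor: (1 + 0.0565/2)^34.4 = 2.6073294
A = $48,510.71 × 2.6073294
A = $126,483.40

A = P(1 + r/n)^(nt) = $126,483.40


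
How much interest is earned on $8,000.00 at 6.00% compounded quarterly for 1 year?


Compound interest earned = final amount − principal.
A = P(1 + r/n)^(nt) = $8,000.00 × (1 + 0.06/4)^(4 × 1) = $8,490.91
Interest = A − P = $8,490.91 − $8,000.00 = $490.91

Interest = A - P = $490.91


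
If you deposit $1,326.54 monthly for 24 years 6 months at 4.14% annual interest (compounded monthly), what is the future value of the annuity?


Future value of an ordinary annuity: FV = PMT × ((1 + r)^n − 1) / r
Monthly rate r = 0.0414/12 = 0.00345, n = 294
FV = $1,326.54 × ((1 + 0.0414/12)^294 − 1) / (0.0414/12)
FV = $1,326.54 × 508.006723
FV = $673,891.24

FV = PMT × ((1+r)^n - 1)/r = $673,891.24


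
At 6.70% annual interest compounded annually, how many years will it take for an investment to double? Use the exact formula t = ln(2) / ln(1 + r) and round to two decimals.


Doubling condition: (1 + r)^t = 2
Take ln of both sides: t × ln(1 + r) = ln(2)
t = ln(2) / ln(1 + r)
t = 0.693147 / 0.064851
t = 10.69

t = ln(2) / ln(1 + r) = 10.69 years


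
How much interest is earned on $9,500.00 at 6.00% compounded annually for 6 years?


Compound interest earned = final amount − principal.
A = P(1 + r/n)^(nt) = $9,500.00 × (1 + 0.06/1)^(1 × 6) = $13,475.93
Interest = A − P = $13,475.93 − $9,500.00 = $3,975.93

Interest = A - P = $3,975.93


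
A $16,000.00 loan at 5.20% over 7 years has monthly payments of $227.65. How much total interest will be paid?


Total paid over the life of the loan = PMT × n.
Total paid = $227.65 × 84 = $19,122.60
Total interest = total paid − principal = $19,122.60 − $16,000.00 = $3,122.60

Total interest = (PMT × n) - PV = $3,122.60


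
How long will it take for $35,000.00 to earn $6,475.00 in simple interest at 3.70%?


Rearrange the simple interest formula for t:
I = P × r × t  ⇒  t = I / (P × r)
t = $6,475.00 / ($35,000.00 × 0.037)
t = 5

t = I/(P×r) = 5 years


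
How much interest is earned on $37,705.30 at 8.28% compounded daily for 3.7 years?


Compound interest earned = final amount − principal.
A = P(1 + r/n)^(nt) = $37,705.30 × (1 + 0.0828/365)^(365 × 3.7) = $51,219.79
Interest = A − P = $51,219.79 − $37,705.30 = $13,514.49

Interest = A - P = $13,514.49


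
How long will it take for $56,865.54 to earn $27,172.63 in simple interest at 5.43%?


Rearrange the simple interest formula for t:
I = P × r × t  ⇒  t = I / (P × r)
t = $27,172.63 / ($56,865.54 × 0.0543)
t = 8.8

t = I/(P×r) = 8.8 years


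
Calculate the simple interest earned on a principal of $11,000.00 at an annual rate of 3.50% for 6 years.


Simple interest formula: I = P × r × t
I = $11,000.00 × 0.035 × 6
I = $2,310.00

I = P × r × t = $2,310.00


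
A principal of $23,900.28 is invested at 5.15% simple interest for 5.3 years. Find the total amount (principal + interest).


Total amount formula: A = P(1 + rt) = P + P·r·t
Interest: I = P × r × t = $23,900.28 × 0.0515 × 5.3 = $6,523.58
A = P + I = $23,900.28 + $6,523.58 = $30,423.86

A = P + I = P(1 + rt) = $30,423.86


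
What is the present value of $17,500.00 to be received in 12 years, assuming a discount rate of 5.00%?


Present value formula: PV = FV / (1 + r)^t
PV = $17,500.00 / (1 + 0.05)^12
PV = $17,500.00 / 1.7958563
PV = $9,744.65

PV = FV / (1 + r)^t = $9,744.65


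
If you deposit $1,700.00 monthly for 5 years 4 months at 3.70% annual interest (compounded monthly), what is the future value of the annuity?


Future value of an ordinary annuity: FV = PMT × ((1 + r)^n − 1) / r
Monthly rate r = 0.037/12 ≈ 0.00308333, n = 64
FV = $1,700.00 × ((1 + 0.037/12)^64 − 1) / (0.037/12)
FV = $1,700.00 × 70.631433
FV = $120,073.44

FV = PMT × ((1+r)^n - 1)/r = $120,073.44
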